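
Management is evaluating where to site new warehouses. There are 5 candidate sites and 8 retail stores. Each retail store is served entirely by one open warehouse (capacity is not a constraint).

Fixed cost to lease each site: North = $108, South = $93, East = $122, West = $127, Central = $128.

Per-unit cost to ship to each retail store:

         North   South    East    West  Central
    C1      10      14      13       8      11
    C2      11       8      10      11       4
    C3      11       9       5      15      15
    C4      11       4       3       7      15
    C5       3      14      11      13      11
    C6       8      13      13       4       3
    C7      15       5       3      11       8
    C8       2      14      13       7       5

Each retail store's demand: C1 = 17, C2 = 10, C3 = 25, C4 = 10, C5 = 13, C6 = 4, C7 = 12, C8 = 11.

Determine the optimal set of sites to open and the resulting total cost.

Open North and East; minimum total cost 784.

For any fixed open set, each retail store goes to its cheapest open site; total = fixed + service.
{North, East}: C1→North 10·17=170, C2→East 10·10=100, C3→East 5·25=125, C4→East 3·10=30, C5→North 3·13=39, C6→North 8·4=32, C7→East 3·12=36, C8→North 2·11=22. Service 554; fixed 230; total 784.
{North, East, Central}: service 474 + fixed 358 = 832
{North, South, East}: service 534 + fixed 323 = 857
{North, South, East, West, Central}: C1→West 8·17=136, C2→Central 4·10=40, C3→East 5·25=125, C4→East 3·10=30, C5→North 3·13=39, C6→Central 3·4=12, C7→East 3·12=36, C8→North 2·11=22. Service 440; fixed 578; total 1018.
No other subset beats 784.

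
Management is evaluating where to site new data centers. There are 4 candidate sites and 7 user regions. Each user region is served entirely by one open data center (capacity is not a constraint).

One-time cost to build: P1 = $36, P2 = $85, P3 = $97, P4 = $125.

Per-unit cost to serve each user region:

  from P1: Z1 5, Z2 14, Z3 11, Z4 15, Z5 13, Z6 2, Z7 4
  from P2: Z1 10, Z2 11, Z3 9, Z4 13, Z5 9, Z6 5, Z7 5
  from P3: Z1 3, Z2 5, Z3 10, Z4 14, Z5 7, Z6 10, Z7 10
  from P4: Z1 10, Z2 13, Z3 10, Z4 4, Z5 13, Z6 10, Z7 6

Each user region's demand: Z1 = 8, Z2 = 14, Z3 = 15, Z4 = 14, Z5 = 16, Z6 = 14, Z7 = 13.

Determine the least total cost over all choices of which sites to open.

For any fixed open set, each user region goes to its cheapest open site; total = fixed + service.
{P1, P3, P4}: Z1→P3 3·8=24, Z2→P3 5·14=70, Z3→P3 10·15=150, Z4→P4 4·14=56, Z5→P3 7·16=112, Z6→P1 2·14=28, Z7→P1 4·13=52. Service 492; fixed 258; total 750.
{P1, P3}: service 632 + fixed 133 = 765
{P1, P2, P3, P4}: Z1→P3 3·8=24, Z2→P3 5·14=70, Z3→P2 9·15=135, Z4→P4 4·14=56, Z5→P3 7·16=112, Z6→P1 2·14=28, Z7→P1 4·13=52. Service 477; fixed 343; total 820.
{P1}: service 899 + fixed 36 = 935
No other subset beats 750.

Minimum total cost: 750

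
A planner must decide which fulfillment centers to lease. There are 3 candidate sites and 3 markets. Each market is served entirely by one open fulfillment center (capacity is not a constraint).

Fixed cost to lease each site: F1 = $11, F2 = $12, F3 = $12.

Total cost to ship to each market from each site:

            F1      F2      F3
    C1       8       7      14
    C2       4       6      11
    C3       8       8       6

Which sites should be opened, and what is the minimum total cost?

For any fixed open set, each market goes to its cheapest open site; total = fixed + service.
{F1}: C1→F1 8, C2→F1 4, C3→F1 8. Service 20; fixed 11; total 31.
{F2}: service 21 + fixed 12 = 33
{F1, F3}: C1→F1 8, C2→F1 4, C3→F3 6. Service 18; fixed 23; total 41.
{F1, F2, F3}: service 17 + fixed 35 = 52
No other subset beats 31.

Open F1 only; minimum total cost 31.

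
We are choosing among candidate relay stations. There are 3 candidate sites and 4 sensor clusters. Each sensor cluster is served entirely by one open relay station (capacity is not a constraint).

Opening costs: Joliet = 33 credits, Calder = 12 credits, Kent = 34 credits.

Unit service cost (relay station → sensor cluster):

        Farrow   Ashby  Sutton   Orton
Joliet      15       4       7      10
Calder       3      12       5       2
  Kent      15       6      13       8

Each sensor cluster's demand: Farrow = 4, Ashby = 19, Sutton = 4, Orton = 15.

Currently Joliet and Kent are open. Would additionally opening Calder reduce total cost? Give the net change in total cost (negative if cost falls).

Current service cost with {Joliet, Kent}: 284.
Adding Calder: each sensor cluster re-picks its cheapest; new service cost 138, saving 146.
Extra fixed cost: 12. Net change = 12 − 146 = -134.
(Totals: 351 → 217.)

Yes — net change −134 (cost falls by 134).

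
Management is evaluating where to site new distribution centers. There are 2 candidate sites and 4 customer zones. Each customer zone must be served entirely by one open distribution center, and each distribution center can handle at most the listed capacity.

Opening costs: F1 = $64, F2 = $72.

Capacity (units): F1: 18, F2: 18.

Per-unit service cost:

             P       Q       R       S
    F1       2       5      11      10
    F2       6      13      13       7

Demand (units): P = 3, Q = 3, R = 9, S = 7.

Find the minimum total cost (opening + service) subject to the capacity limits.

Minimum total cost: 305

Open {F1, F2}: P→F1 2·3=6, Q→F1 5·3=15, R→F1 11·9=99, S→F2 7·7=49.
Loads: F1 carries 15/18, F2 carries 7/18. Service 169; fixed 136; total 305.
Next best feasible plan costs 317.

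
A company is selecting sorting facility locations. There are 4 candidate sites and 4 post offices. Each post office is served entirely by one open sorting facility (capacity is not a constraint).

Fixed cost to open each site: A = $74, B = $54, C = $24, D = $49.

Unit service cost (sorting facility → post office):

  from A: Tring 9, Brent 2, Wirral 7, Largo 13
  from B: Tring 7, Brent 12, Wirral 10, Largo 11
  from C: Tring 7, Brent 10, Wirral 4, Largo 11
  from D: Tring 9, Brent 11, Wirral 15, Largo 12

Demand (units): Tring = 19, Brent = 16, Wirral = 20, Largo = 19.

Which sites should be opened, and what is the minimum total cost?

For any fixed open set, each post office goes to its cheapest open site; total = fixed + service.
{A, C}: Tring→C 7·19=133, Brent→A 2·16=32, Wirral→C 4·20=80, Largo→C 11·19=209. Service 454; fixed 98; total 552.
{A, C, D}: service 454 + fixed 147 = 601
{A, B, C}: Tring→B 7·19=133, Brent→A 2·16=32, Wirral→C 4·20=80, Largo→B 11·19=209. Service 454; fixed 152; total 606.
{A, B, C, D}: service 454 + fixed 201 = 655
No other subset beats 552.

Open A and C; minimum total cost 552.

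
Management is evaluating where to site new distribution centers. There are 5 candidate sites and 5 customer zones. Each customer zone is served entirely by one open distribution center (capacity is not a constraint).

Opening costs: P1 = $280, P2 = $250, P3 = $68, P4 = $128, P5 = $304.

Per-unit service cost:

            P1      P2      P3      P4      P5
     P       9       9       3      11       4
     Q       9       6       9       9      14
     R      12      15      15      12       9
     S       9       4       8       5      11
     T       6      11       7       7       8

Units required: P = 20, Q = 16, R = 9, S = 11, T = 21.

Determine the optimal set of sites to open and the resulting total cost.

Open P3 only; minimum total cost 642.

For any fixed open set, each customer zone goes to its cheapest open site; total = fixed + service.
{P3}: P→P3 3·20=60, Q→P3 9·16=144, R→P3 15·9=135, S→P3 8·11=88, T→P3 7·21=147. Service 574; fixed 68; total 642.
{P3, P4}: service 514 + fixed 196 = 710
{P2, P3}: service 482 + fixed 318 = 800
{P1, P2, P3, P4, P5}: P→P3 3·20=60, Q→P2 6·16=96, R→P5 9·9=81, S→P2 4·11=44, T→P1 6·21=126. Service 407; fixed 1030; total 1437.
No other subset beats 642.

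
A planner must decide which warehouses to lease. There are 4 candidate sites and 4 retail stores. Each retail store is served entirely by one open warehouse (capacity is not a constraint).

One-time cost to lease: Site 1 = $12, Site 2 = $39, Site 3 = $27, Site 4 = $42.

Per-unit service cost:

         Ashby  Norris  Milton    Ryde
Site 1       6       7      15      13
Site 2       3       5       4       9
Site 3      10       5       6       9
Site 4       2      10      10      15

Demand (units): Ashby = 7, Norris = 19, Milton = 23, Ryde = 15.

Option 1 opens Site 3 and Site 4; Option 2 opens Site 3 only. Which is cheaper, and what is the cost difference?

Option 1 is cheaper by 14.

Option 1: {Site 3, Site 4}: Ashby→Site 4 2·7=14, Norris→Site 3 5·19=95, Milton→Site 3 6·23=138, Ryde→Site 3 9·15=135. Service 382; fixed 69; total 451.
Option 2: {Site 3}: Ashby→Site 3 10·7=70, Norris→Site 3 5·19=95, Milton→Site 3 6·23=138, Ryde→Site 3 9·15=135. Service 438; fixed 27; total 465.
Difference: |451 − 465| = 14.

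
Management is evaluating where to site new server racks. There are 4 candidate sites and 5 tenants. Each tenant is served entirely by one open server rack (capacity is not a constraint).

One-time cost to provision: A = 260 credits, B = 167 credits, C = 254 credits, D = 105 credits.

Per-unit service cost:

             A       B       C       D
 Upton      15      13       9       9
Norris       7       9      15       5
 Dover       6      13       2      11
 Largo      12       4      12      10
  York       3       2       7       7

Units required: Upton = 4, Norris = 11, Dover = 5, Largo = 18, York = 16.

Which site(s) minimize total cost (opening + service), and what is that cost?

Open B only; minimum total cost 487.

For any fixed open set, each tenant goes to its cheapest open site; total = fixed + service.
{B}: Upton→B 13·4=52, Norris→B 9·11=99, Dover→B 13·5=65, Largo→B 4·18=72, York→B 2·16=32. Service 320; fixed 167; total 487.
{B, D}: service 250 + fixed 272 = 522
{D}: Upton→D 9·4=36, Norris→D 5·11=55, Dover→D 11·5=55, Largo→D 10·18=180, York→D 7·16=112. Service 438; fixed 105; total 543.
{A, B, C, D}: service 205 + fixed 786 = 991
No other subset beats 487.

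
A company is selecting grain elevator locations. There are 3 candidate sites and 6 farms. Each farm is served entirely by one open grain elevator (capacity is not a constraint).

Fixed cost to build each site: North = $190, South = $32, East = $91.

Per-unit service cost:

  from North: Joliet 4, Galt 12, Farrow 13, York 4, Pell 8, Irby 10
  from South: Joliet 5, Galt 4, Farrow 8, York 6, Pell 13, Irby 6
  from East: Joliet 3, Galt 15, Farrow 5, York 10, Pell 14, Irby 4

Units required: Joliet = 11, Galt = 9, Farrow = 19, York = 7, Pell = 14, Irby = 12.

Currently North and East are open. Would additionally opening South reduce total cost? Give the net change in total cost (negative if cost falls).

Current service cost with {North, East}: 424.
Adding South: each farm re-picks its cheapest; new service cost 352, saving 72.
Extra fixed cost: 32. Net change = 32 − 72 = -40.
(Totals: 705 → 665.)

Yes — net change −40 (cost falls by 40).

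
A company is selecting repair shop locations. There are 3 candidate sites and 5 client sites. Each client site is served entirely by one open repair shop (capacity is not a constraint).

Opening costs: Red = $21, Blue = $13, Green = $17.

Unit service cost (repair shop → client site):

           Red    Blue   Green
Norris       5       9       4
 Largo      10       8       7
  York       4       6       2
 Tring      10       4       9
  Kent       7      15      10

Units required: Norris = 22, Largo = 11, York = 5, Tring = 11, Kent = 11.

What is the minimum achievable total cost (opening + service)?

For any fixed open set, each client site goes to its cheapest open site; total = fixed + service.
{Red, Blue, Green}: Norris→Green 4·22=88, Largo→Green 7·11=77, York→Green 2·5=10, Tring→Blue 4·11=44, Kent→Red 7·11=77. Service 296; fixed 51; total 347.
{Blue, Green}: service 329 + fixed 30 = 359
{Red, Blue}: service 339 + fixed 34 = 373
{Blue}: Norris→Blue 9·22=198, Largo→Blue 8·11=88, York→Blue 6·5=30, Tring→Blue 4·11=44, Kent→Blue 15·11=165. Service 525; fixed 13; total 538.
(All 7 nonempty subsets were checked; Red, Blue and Green is lowest.)

Minimum total cost: 347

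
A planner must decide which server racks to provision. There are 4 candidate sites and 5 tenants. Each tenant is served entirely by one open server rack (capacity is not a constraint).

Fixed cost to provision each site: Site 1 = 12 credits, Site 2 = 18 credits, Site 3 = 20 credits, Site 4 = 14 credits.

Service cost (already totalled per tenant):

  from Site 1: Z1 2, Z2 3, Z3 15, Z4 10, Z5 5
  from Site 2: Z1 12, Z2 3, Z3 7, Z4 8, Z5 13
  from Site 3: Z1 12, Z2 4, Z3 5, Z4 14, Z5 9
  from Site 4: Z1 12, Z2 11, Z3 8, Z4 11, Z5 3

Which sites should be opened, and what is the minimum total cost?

For any fixed open set, each tenant goes to its cheapest open site; total = fixed + service.
{Site 1}: Z1→Site 1 2, Z2→Site 1 3, Z3→Site 1 15, Z4→Site 1 10, Z5→Site 1 5. Service 35; fixed 12; total 47.
{Site 1, Site 4}: Z1→Site 1 2, Z2→Site 1 3, Z3→Site 4 8, Z4→Site 1 10, Z5→Site 4 3. Service 26; fixed 26; total 52.
{Site 1, Site 2}: service 25 + fixed 30 = 55
{Site 1, Site 2, Site 3, Site 4}: service 21 + fixed 64 = 85
(All 15 nonempty subsets were checked; Site 1 only is lowest.)

Open Site 1 only; minimum total cost 47.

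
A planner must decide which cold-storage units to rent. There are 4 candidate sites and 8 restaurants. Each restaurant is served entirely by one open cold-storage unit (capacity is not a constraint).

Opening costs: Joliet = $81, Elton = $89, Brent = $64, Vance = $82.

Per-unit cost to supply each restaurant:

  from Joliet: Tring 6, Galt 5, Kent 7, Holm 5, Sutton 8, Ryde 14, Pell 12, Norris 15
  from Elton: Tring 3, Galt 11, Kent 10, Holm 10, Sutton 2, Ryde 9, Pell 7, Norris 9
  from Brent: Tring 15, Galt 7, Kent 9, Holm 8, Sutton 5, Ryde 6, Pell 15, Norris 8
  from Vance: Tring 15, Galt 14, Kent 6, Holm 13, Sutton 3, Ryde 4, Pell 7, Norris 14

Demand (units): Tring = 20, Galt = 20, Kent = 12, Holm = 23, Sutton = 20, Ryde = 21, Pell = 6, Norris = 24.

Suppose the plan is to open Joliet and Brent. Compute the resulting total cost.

Total cost: 1054

Each restaurant is assigned to its cheapest site among the open ones.
{Joliet, Brent}: Tring→Joliet 6·20=120, Galt→Joliet 5·20=100, Kent→Joliet 7·12=84, Holm→Joliet 5·23=115, Sutton→Brent 5·20=100, Ryde→Brent 6·21=126, Pell→Joliet 12·6=72, Norris→Brent 8·24=192. Service 909; fixed 145; total 1054.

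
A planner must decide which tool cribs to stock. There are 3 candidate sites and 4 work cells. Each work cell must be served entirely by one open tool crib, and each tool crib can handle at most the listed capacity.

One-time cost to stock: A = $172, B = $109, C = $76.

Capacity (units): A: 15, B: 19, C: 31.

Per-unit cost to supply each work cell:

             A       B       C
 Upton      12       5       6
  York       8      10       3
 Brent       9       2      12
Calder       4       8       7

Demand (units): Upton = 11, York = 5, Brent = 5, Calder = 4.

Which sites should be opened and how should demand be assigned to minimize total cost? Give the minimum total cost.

Minimum total cost: 245

Open {C}: Upton→C 6·11=66, York→C 3·5=15, Brent→C 12·5=60, Calder→C 7·4=28.
Loads: C carries 25/31. Service 169; fixed 76; total 245.
Next best feasible plan costs 293.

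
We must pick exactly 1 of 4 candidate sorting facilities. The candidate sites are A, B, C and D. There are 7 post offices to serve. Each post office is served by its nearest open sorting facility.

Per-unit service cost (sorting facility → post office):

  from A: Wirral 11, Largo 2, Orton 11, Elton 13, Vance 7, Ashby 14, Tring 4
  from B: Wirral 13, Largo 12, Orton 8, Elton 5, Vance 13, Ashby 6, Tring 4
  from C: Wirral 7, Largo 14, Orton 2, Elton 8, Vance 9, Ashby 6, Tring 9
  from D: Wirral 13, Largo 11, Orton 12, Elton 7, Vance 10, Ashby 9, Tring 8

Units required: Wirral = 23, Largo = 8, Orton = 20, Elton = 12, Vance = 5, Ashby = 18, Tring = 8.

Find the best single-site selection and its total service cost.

With exactly 1 open, each post office uses its cheapest among the chosen.
{C}: Wirral→C 7·23=161, Largo→C 14·8=112, Orton→C 2·20=40, Elton→C 8·12=96, Vance→C 9·5=45, Ashby→C 6·18=108, Tring→C 9·8=72. Service cost 634.
{B}: service cost 820
{A}: service cost 964
Among all 4 size-1 choices, {C} is lowest.

Choose C only; total service cost 634.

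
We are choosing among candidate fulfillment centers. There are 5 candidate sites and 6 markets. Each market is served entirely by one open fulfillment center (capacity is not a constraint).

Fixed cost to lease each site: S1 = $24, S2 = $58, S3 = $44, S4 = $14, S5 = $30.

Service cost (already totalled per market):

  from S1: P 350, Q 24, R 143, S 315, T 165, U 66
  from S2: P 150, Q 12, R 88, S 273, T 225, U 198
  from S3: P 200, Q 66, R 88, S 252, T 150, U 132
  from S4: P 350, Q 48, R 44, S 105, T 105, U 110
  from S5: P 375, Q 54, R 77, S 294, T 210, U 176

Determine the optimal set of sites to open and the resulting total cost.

Open S1, S2 and S4; minimum total cost 578.

For any fixed open set, each market goes to its cheapest open site; total = fixed + service.
{S1, S2, S4}: P→S2 150, Q→S2 12, R→S4 44, S→S4 105, T→S4 105, U→S1 66. Service 482; fixed 96; total 578.
{S2, S4}: P→S2 150, Q→S2 12, R→S4 44, S→S4 105, T→S4 105, U→S4 110. Service 526; fixed 72; total 598.
{S1, S2, S4, S5}: service 482 + fixed 126 = 608
{S1, S2, S3, S4, S5}: P→S2 150, Q→S2 12, R→S4 44, S→S4 105, T→S4 105, U→S1 66. Service 482; fixed 170; total 652.
No other subset beats 578.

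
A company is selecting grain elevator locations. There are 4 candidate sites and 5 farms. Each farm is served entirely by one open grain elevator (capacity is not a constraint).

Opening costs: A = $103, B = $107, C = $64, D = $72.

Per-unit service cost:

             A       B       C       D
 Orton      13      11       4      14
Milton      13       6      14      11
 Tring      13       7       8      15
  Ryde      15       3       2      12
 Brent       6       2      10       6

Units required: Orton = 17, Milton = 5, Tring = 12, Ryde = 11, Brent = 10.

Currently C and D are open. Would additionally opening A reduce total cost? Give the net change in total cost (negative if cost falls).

No — net change +103 (cost rises by 103).

Current service cost with {C, D}: 301.
Adding A: each farm re-picks its cheapest; new service cost 301, saving 0.
Extra fixed cost: 103. Net change = 103 − 0 = 103.
(Totals: 437 → 540.)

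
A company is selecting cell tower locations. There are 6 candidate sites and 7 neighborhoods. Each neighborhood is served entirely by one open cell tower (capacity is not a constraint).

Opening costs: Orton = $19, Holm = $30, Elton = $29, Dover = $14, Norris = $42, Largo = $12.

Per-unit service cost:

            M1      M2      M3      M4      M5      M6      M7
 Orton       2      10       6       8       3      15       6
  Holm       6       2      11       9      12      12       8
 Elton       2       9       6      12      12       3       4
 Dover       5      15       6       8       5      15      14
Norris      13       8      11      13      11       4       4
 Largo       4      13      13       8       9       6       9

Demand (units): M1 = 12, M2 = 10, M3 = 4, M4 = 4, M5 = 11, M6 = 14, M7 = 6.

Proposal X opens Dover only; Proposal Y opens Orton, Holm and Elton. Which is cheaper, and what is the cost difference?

Proposal Y is cheaper by 352.

Proposal X: {Dover}: M1→Dover 5·12=60, M2→Dover 15·10=150, M3→Dover 6·4=24, M4→Dover 8·4=32, M5→Dover 5·11=55, M6→Dover 15·14=210, M7→Dover 14·6=84. Service 615; fixed 14; total 629.
Proposal Y: {Orton, Holm, Elton}: M1→Orton 2·12=24, M2→Holm 2·10=20, M3→Orton 6·4=24, M4→Orton 8·4=32, M5→Orton 3·11=33, M6→Elton 3·14=42, M7→Elton 4·6=24. Service 199; fixed 78; total 277.
Difference: |629 − 277| = 352.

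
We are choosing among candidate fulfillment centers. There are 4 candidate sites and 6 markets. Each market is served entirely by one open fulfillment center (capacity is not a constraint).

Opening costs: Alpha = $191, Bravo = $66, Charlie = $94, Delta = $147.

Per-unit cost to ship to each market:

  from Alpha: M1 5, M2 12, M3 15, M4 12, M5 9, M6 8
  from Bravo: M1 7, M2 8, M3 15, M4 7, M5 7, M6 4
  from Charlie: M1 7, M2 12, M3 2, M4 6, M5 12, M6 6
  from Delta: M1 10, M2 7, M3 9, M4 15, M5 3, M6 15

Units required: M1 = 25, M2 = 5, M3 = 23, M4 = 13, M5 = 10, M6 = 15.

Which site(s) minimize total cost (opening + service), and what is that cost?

Open Bravo and Charlie; minimum total cost 629.

For any fixed open set, each market goes to its cheapest open site; total = fixed + service.
{Bravo, Charlie}: M1→Bravo 7·25=175, M2→Bravo 8·5=40, M3→Charlie 2·23=46, M4→Charlie 6·13=78, M5→Bravo 7·10=70, M6→Bravo 4·15=60. Service 469; fixed 160; total 629.
{Charlie}: service 569 + fixed 94 = 663
{Charlie, Delta}: M1→Charlie 7·25=175, M2→Delta 7·5=35, M3→Charlie 2·23=46, M4→Charlie 6·13=78, M5→Delta 3·10=30, M6→Charlie 6·15=90. Service 454; fixed 241; total 695.
{Alpha, Bravo, Charlie, Delta}: M1→Alpha 5·25=125, M2→Delta 7·5=35, M3→Charlie 2·23=46, M4→Charlie 6·13=78, M5→Delta 3·10=30, M6→Bravo 4·15=60. Service 374; fixed 498; total 872.
No other subset beats 629.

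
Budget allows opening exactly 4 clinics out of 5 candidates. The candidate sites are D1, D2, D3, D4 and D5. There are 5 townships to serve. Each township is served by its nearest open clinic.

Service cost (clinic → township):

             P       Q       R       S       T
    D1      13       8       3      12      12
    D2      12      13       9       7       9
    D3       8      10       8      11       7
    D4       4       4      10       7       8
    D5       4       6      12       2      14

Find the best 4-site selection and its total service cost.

With exactly 4 open, each township uses its cheapest among the chosen.
{D1, D3, D4, D5}: P→D4 4, Q→D4 4, R→D1 3, S→D5 2, T→D3 7. Service cost 20.
{D1, D2, D4, D5}: service cost 21
{D1, D2, D3, D5}: service cost 22
Among all 5 size-4 choices, {D1, D3, D4, D5} is lowest.

Choose D1, D3, D4 and D5; total service cost 20.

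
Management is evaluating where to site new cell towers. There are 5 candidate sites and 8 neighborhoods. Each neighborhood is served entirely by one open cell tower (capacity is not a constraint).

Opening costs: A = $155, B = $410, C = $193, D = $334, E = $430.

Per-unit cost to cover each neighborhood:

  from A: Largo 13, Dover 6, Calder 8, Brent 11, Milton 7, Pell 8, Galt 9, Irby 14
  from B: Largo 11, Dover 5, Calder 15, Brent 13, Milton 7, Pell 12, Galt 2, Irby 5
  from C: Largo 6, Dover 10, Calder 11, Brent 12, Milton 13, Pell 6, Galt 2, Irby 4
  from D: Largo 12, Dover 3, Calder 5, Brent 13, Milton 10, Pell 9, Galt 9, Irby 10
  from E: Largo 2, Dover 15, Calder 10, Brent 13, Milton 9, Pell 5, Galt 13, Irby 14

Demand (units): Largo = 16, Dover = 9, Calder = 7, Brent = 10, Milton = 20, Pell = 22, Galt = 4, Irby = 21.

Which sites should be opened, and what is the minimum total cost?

Open A and C; minimum total cost 1028.

For any fixed open set, each neighborhood goes to its cheapest open site; total = fixed + service.
{A, C}: Largo→C 6·16=96, Dover→A 6·9=54, Calder→A 8·7=56, Brent→A 11·10=110, Milton→A 7·20=140, Pell→C 6·22=132, Galt→C 2·4=8, Irby→C 4·21=84. Service 680; fixed 348; total 1028.
{C}: service 867 + fixed 193 = 1060
{A}: service 1074 + fixed 155 = 1229
{A, B, C, D, E}: service 546 + fixed 1522 = 2068
No other subset beats 1028.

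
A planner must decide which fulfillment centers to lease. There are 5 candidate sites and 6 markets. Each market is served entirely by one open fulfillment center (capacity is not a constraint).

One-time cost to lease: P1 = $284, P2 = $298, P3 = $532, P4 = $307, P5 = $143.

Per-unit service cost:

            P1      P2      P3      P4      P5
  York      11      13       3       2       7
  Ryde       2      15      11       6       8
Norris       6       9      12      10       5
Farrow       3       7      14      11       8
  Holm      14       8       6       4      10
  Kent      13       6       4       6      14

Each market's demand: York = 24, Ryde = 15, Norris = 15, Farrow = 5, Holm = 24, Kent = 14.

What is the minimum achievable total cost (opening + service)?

For any fixed open set, each market goes to its cheapest open site; total = fixed + service.
{P4}: York→P4 2·24=48, Ryde→P4 6·15=90, Norris→P4 10·15=150, Farrow→P4 11·5=55, Holm→P4 4·24=96, Kent→P4 6·14=84. Service 523; fixed 307; total 830.
{P4, P5}: service 433 + fixed 450 = 883
{P1, P4}: York→P4 2·24=48, Ryde→P1 2·15=30, Norris→P1 6·15=90, Farrow→P1 3·5=15, Holm→P4 4·24=96, Kent→P4 6·14=84. Service 363; fixed 591; total 954.
{P1, P2, P3, P4, P5}: York→P4 2·24=48, Ryde→P1 2·15=30, Norris→P5 5·15=75, Farrow→P1 3·5=15, Holm→P4 4·24=96, Kent→P3 4·14=56. Service 320; fixed 1564; total 1884.
No other subset beats 830.

Minimum total cost: 830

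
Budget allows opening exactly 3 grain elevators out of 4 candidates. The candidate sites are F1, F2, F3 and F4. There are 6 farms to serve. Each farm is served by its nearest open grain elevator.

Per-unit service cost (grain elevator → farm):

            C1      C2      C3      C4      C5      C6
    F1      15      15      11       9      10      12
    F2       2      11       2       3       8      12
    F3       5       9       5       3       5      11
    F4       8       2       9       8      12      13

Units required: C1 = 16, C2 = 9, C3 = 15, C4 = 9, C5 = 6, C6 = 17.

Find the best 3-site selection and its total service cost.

Choose F2, F3 and F4; total service cost 324.

With exactly 3 open, each farm uses its cheapest among the chosen.
{F2, F3, F4}: C1→F2 2·16=32, C2→F4 2·9=18, C3→F2 2·15=30, C4→F2 3·9=27, C5→F3 5·6=30, C6→F3 11·17=187. Service cost 324.
{F1, F2, F4}: service cost 359
{F1, F2, F3}: service cost 387
Among all 4 size-3 choices, {F2, F3, F4} is lowest.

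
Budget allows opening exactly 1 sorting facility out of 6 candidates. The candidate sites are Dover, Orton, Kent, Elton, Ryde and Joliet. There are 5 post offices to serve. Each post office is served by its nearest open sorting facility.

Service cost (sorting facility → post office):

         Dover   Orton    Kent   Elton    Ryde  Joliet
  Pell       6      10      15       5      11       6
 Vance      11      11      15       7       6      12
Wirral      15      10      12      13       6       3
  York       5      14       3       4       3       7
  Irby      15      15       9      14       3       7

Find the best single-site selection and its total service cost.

With exactly 1 open, each post office uses its cheapest among the chosen.
{Ryde}: Pell→Ryde 11, Vance→Ryde 6, Wirral→Ryde 6, York→Ryde 3, Irby→Ryde 3. Service cost 29.
{Joliet}: service cost 35
{Elton}: service cost 43
Among all 6 size-1 choices, {Ryde} is lowest.

Choose Ryde only; total service cost 29.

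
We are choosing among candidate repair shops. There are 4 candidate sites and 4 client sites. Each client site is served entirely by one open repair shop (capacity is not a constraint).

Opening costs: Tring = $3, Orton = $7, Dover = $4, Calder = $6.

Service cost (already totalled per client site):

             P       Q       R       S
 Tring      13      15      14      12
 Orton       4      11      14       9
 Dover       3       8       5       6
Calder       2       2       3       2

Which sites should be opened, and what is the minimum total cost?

Open Calder only; minimum total cost 15.

For any fixed open set, each client site goes to its cheapest open site; total = fixed + service.
{Calder}: P→Calder 2, Q→Calder 2, R→Calder 3, S→Calder 2. Service 9; fixed 6; total 15.
{Tring, Calder}: service 9 + fixed 9 = 18
{Dover, Calder}: P→Calder 2, Q→Calder 2, R→Calder 3, S→Calder 2. Service 9; fixed 10; total 19.
{Tring, Orton, Dover, Calder}: P→Calder 2, Q→Calder 2, R→Calder 3, S→Calder 2. Service 9; fixed 20; total 29.
No other subset beats 15.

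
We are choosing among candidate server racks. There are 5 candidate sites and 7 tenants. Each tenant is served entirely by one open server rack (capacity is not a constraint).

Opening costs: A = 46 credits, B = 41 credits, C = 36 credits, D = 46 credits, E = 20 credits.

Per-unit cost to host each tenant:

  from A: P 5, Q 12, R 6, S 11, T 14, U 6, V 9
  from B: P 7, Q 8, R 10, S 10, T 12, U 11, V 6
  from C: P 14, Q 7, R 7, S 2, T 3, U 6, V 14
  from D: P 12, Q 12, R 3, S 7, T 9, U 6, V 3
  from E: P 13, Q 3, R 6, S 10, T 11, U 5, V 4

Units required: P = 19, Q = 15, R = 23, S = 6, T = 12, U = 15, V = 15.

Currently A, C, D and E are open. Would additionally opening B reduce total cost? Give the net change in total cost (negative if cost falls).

No — net change +41 (cost rises by 41).

Current service cost with {A, C, D, E}: 377.
Adding B: each tenant re-picks its cheapest; new service cost 377, saving 0.
Extra fixed cost: 41. Net change = 41 − 0 = 41.
(Totals: 525 → 566.)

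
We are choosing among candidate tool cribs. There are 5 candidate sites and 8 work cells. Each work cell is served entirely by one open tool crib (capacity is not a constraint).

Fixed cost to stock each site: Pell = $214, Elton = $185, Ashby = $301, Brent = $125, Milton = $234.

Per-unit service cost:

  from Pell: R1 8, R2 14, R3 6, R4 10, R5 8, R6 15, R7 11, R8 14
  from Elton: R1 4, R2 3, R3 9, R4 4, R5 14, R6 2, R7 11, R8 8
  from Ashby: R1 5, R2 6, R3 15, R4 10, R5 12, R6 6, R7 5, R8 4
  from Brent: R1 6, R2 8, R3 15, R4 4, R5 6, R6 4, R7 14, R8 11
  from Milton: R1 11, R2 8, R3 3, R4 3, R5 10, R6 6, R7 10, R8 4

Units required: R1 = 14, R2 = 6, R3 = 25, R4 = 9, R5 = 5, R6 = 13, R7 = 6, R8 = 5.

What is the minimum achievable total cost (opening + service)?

For any fixed open set, each work cell goes to its cheapest open site; total = fixed + service.
{Elton}: R1→Elton 4·14=56, R2→Elton 3·6=18, R3→Elton 9·25=225, R4→Elton 4·9=36, R5→Elton 14·5=70, R6→Elton 2·13=26, R7→Elton 11·6=66, R8→Elton 8·5=40. Service 537; fixed 185; total 722.
{Milton}: service 512 + fixed 234 = 746
{Elton, Milton}: service 332 + fixed 419 = 751
{Pell, Elton, Ashby, Brent, Milton}: service 282 + fixed 1059 = 1341
No other subset beats 722.

Minimum total cost: 722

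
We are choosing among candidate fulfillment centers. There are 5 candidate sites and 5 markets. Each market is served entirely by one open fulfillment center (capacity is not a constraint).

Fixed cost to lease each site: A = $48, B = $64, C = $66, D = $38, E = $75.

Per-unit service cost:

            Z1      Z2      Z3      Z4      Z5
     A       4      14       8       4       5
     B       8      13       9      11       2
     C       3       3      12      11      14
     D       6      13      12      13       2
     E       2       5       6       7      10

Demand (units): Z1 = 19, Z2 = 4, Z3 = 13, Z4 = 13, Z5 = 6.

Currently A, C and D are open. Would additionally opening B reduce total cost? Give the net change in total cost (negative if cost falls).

Current service cost with {A, C, D}: 237.
Adding B: each market re-picks its cheapest; new service cost 237, saving 0.
Extra fixed cost: 64. Net change = 64 − 0 = 64.
(Totals: 389 → 453.)

No — net change +64 (cost rises by 64).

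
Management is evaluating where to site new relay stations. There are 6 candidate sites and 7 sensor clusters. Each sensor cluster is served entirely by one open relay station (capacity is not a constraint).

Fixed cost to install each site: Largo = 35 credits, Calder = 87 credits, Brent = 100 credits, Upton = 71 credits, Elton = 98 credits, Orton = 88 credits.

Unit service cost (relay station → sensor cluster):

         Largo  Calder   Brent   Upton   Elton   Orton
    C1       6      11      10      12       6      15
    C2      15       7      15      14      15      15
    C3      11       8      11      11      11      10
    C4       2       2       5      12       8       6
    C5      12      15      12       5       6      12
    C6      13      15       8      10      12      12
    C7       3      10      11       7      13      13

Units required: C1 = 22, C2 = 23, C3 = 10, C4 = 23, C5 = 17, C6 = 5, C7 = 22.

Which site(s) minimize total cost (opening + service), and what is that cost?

For any fixed open set, each sensor cluster goes to its cheapest open site; total = fixed + service.
{Largo, Calder, Upton}: C1→Largo 6·22=132, C2→Calder 7·23=161, C3→Calder 8·10=80, C4→Largo 2·23=46, C5→Upton 5·17=85, C6→Upton 10·5=50, C7→Largo 3·22=66. Service 620; fixed 193; total 813.
{Largo, Calder, Elton}: service 647 + fixed 220 = 867
{Largo, Calder}: service 754 + fixed 122 = 876
{Largo, Calder, Brent, Upton, Elton, Orton}: C1→Largo 6·22=132, C2→Calder 7·23=161, C3→Calder 8·10=80, C4→Largo 2·23=46, C5→Upton 5·17=85, C6→Brent 8·5=40, C7→Largo 3·22=66. Service 610; fixed 479; total 1089.
No other subset beats 813.

Open Largo, Calder and Upton; minimum total cost 813.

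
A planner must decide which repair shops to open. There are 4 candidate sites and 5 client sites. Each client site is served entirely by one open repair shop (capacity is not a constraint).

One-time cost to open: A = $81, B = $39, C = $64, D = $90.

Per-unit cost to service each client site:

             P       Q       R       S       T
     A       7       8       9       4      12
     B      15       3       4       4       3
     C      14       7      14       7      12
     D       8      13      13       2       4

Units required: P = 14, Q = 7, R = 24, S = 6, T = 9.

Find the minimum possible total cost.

For any fixed open set, each client site goes to its cheapest open site; total = fixed + service.
{A, B}: P→A 7·14=98, Q→B 3·7=21, R→B 4·24=96, S→A 4·6=24, T→B 3·9=27. Service 266; fixed 120; total 386.
{B, D}: service 268 + fixed 129 = 397
{B}: P→B 15·14=210, Q→B 3·7=21, R→B 4·24=96, S→B 4·6=24, T→B 3·9=27. Service 378; fixed 39; total 417.
{A, B, C, D}: P→A 7·14=98, Q→B 3·7=21, R→B 4·24=96, S→D 2·6=12, T→B 3·9=27. Service 254; fixed 274; total 528.
No other subset beats 386.

Minimum total cost: 386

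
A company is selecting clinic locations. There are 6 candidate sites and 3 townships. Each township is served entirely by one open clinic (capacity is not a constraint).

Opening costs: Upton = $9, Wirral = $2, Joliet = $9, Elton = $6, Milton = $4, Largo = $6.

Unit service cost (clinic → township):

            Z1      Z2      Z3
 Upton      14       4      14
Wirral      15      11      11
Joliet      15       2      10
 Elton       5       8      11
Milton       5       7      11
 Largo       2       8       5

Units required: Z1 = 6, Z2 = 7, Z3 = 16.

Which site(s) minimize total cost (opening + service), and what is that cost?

Open Joliet and Largo; minimum total cost 121.

For any fixed open set, each township goes to its cheapest open site; total = fixed + service.
{Joliet, Largo}: Z1→Largo 2·6=12, Z2→Joliet 2·7=14, Z3→Largo 5·16=80. Service 106; fixed 15; total 121.
{Wirral, Joliet, Largo}: Z1→Largo 2·6=12, Z2→Joliet 2·7=14, Z3→Largo 5·16=80. Service 106; fixed 17; total 123.
{Joliet, Milton, Largo}: Z1→Largo 2·6=12, Z2→Joliet 2·7=14, Z3→Largo 5·16=80. Service 106; fixed 19; total 125.
{Upton, Wirral, Joliet, Elton, Milton, Largo}: Z1→Largo 2·6=12, Z2→Joliet 2·7=14, Z3→Largo 5·16=80. Service 106; fixed 36; total 142.
No other subset beats 121.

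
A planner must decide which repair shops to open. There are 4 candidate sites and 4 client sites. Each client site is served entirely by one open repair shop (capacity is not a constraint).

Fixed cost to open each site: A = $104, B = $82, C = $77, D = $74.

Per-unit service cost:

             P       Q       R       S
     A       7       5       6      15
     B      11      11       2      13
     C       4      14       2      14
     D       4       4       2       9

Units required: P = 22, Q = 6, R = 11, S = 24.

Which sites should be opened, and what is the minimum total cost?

For any fixed open set, each client site goes to its cheapest open site; total = fixed + service.
{D}: P→D 4·22=88, Q→D 4·6=24, R→D 2·11=22, S→D 9·24=216. Service 350; fixed 74; total 424.
{C, D}: service 350 + fixed 151 = 501
{B, D}: P→D 4·22=88, Q→D 4·6=24, R→B 2·11=22, S→D 9·24=216. Service 350; fixed 156; total 506.
{A, B, C, D}: P→C 4·22=88, Q→D 4·6=24, R→B 2·11=22, S→D 9·24=216. Service 350; fixed 337; total 687.
(All 15 nonempty subsets were checked; D only is lowest.)

Open D only; minimum total cost 424.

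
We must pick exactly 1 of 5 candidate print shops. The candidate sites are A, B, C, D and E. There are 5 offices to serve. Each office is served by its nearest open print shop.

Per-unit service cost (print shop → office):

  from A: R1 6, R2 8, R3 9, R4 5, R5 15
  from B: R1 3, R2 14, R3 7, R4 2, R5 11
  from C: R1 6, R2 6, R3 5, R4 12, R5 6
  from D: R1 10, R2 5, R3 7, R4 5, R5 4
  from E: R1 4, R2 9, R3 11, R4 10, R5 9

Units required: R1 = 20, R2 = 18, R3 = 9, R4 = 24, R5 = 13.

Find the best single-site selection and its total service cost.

With exactly 1 open, each office uses its cheapest among the chosen.
{D}: R1→D 10·20=200, R2→D 5·18=90, R3→D 7·9=63, R4→D 5·24=120, R5→D 4·13=52. Service cost 525.
{B}: service cost 566
{C}: service cost 639
Among all 5 size-1 choices, {D} is lowest.

Choose D only; total service cost 525.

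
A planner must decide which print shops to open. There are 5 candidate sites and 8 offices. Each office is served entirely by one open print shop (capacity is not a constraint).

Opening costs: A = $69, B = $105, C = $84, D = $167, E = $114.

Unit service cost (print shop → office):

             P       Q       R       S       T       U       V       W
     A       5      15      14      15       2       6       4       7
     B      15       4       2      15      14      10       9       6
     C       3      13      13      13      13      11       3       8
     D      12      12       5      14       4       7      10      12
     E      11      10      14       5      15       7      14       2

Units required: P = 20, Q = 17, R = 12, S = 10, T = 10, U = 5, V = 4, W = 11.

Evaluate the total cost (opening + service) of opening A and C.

Each office is assigned to its cheapest site among the open ones.
{A, C}: P→C 3·20=60, Q→C 13·17=221, R→C 13·12=156, S→C 13·10=130, T→A 2·10=20, U→A 6·5=30, V→C 3·4=12, W→A 7·11=77. Service 706; fixed 153; total 859.

Total cost: 859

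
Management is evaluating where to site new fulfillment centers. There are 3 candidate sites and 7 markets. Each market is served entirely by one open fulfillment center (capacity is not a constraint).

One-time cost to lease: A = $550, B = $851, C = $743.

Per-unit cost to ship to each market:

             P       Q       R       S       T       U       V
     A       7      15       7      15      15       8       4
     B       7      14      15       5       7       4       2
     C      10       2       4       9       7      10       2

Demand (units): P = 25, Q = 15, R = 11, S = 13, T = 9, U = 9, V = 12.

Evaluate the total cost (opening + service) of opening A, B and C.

Each market is assigned to its cheapest site among the open ones.
{A, B, C}: P→A 7·25=175, Q→C 2·15=30, R→C 4·11=44, S→B 5·13=65, T→B 7·9=63, U→B 4·9=36, V→B 2·12=24. Service 437; fixed 2144; total 2581.

Total cost: 2581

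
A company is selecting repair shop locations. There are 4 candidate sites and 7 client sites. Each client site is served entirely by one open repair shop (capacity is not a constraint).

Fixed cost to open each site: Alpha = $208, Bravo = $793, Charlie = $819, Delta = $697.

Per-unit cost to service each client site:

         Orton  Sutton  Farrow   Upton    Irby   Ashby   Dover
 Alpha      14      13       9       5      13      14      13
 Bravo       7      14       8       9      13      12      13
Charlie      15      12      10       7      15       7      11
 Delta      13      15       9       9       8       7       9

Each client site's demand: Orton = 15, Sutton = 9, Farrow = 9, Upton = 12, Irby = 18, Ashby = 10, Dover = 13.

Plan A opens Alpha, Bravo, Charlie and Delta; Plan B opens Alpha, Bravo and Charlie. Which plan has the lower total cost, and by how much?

Plan A: {Alpha, Bravo, Charlie, Delta}: Orton→Bravo 7·15=105, Sutton→Charlie 12·9=108, Farrow→Bravo 8·9=72, Upton→Alpha 5·12=60, Irby→Delta 8·18=144, Ashby→Charlie 7·10=70, Dover→Delta 9·13=117. Service 676; fixed 2517; total 3193.
Plan B: {Alpha, Bravo, Charlie}: Orton→Bravo 7·15=105, Sutton→Charlie 12·9=108, Farrow→Bravo 8·9=72, Upton→Alpha 5·12=60, Irby→Alpha 13·18=234, Ashby→Charlie 7·10=70, Dover→Charlie 11·13=143. Service 792; fixed 1820; total 2612.
Difference: |3193 − 2612| = 581.

Plan B is cheaper by 581.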